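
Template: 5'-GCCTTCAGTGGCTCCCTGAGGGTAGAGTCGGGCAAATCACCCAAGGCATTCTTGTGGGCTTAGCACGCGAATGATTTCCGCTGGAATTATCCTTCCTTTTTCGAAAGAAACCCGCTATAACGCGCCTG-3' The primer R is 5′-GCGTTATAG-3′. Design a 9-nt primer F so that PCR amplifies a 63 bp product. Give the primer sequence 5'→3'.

5'-TAGCACGCG-3'

The reverse primer's reverse complement CTATAACGC matches the template at positions 115–123, so the product ends at position 123.
A 63 bp product then starts at position 123 − 63 + 1 = 61.
The forward primer is identical to the top strand there: TAGCACGCG.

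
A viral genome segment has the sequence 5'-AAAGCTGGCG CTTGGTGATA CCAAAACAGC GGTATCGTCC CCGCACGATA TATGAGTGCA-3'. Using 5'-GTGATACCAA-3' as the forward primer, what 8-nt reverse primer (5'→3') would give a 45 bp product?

5'-GCACTCAT-3'

The forward primer binds at positions 15–24, so a 45 bp product ends at position 15 + 45 − 1 = 59.
The reverse primer anneals to the top strand over positions 52–59, i.e. to ATGAGTGC.
Its sequence written 5'→3' is the reverse complement: GCACTCAT.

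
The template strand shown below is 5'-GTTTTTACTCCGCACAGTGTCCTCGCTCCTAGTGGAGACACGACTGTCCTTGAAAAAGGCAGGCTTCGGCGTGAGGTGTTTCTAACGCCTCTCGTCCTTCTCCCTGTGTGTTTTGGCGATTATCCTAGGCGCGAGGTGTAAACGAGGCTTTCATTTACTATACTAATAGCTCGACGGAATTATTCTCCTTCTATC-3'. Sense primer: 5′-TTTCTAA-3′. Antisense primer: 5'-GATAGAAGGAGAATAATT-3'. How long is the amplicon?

117 bp

The forward primer matches the template at positions 79–85.
The reverse primer's reverse complement is AATTATTCTCCTTCTATC, which matches the template at positions 178–195.
Amplicon spans positions 79–195: 117 bp.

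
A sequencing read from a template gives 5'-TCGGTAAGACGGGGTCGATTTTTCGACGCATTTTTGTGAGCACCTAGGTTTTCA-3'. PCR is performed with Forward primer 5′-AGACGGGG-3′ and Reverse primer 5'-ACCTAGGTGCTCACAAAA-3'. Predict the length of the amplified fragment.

The forward primer matches the template at positions 7–14.
The reverse primer's reverse complement is TTTTGTGAGCACCTAGGT, which matches the template at positions 32–49.
Amplicon spans positions 7–49: 43 bp.

43 bp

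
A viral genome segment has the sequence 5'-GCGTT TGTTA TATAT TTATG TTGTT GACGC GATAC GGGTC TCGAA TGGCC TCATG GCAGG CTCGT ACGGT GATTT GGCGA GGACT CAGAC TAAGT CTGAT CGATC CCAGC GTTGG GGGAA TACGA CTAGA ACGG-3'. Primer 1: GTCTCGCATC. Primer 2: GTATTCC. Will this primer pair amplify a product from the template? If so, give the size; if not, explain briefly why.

No product — primer 1 has no binding site in the template.

Primer 1 (GTCTCGCATC) does not match the top strand, and its reverse complement GATGCGAGAC does not match either.
With no annealing site for primer 1, no amplification occurs.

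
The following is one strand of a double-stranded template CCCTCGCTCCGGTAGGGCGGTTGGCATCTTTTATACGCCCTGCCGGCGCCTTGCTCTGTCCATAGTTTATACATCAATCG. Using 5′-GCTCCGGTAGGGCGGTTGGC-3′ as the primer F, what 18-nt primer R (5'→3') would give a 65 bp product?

5'-ATAAACTATGGACAGAGC-3'

The forward primer binds at positions 6–25, so a 65 bp product ends at position 6 + 65 − 1 = 70.
The reverse primer anneals to the top strand over positions 53–70, i.e. to GCTCTGTCCATAGTTTAT.
Its sequence written 5'→3' is the reverse complement: ATAAACTATGGACAGAGC.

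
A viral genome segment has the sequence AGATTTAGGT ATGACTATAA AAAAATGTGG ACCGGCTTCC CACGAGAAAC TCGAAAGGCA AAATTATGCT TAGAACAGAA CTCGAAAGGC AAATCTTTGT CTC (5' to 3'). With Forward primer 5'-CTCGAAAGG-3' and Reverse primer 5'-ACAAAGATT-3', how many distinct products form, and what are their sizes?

The forward primer CTCGAAAGG matches the top strand at positions 50–58, 81–89.
The reverse primer's reverse complement is AATCTTTGT, matching at positions 92–100.
Each forward site pairs with the reverse site to give a product ending at position 100: sizes 51, 20 bp.

Two products: 51 bp, 20 bp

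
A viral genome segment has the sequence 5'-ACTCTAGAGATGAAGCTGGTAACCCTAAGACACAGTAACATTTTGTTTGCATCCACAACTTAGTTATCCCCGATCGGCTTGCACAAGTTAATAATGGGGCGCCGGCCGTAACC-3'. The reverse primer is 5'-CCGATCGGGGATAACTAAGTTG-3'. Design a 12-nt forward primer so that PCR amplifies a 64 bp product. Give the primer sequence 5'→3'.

The reverse primer's reverse complement CAACTTAGTTATCCCCGATCGG matches the template at positions 56–77, so the product ends at position 77.
A 64 bp product then starts at position 77 − 64 + 1 = 14.
The forward primer is identical to the top strand there: AGCTGGTAACCC.

5'-AGCTGGTAACCC-3'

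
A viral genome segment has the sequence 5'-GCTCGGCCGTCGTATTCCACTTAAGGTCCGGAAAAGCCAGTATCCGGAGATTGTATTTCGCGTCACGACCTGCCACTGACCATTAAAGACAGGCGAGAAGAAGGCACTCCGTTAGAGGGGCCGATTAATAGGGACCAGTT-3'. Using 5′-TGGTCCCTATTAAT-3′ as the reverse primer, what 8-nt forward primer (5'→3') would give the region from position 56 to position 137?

5'-TTTCGCGT-3'

The reverse primer's reverse complement ATTAATAGGGACCA matches the template at positions 124–137; the product starts at position 56.
The forward primer is identical to the top strand over positions 56–63: TTTCGCGT.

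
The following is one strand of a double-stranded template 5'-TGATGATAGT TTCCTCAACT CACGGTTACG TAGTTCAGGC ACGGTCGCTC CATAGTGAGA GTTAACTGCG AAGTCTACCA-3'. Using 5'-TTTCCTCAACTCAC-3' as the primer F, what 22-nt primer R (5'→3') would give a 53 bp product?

5'-ACTCTCACTATGGAGCGACCGT-3'

The forward primer binds at positions 10–23, so a 53 bp product ends at position 10 + 53 − 1 = 62.
The reverse primer anneals to the top strand over positions 41–62, i.e. to ACGGTCGCTCCATAGTGAGAGT.
Its sequence written 5'→3' is the reverse complement: ACTCTCACTATGGAGCGACCGT.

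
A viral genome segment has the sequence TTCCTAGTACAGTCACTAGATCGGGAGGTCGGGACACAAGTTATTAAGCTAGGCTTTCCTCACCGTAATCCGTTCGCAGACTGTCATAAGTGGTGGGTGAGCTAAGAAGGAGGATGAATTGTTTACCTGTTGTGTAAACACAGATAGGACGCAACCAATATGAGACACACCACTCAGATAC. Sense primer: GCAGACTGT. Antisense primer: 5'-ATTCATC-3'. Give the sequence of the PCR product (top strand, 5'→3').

5'-GCAGACTGTCATAAGTGGTGGGTGAGCTAAGAAGGAGGATGAAT-3'

The forward primer matches the template at positions 76–84.
Taking the reverse complement of ATTCATC gives GATGAAT, found at positions 113–119 on the template; the primer anneals here to the top strand with its 3' end pointing upstream.
The product is the template from position 76 through 119 (44 bp).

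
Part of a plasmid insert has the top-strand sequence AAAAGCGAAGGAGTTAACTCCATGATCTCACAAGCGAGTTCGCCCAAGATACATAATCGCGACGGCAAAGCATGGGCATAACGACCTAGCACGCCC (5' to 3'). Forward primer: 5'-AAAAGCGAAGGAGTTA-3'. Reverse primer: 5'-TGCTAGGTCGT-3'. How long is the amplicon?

91 bp

Forward primer AAAAGCGAAGGAGTTA is found on the top strand at positions 1–16.
The reverse primer's reverse complement is ACGACCTAGCA, which matches the template at positions 81–91.
Product length = (reverse-primer end) − (forward-primer start) + 1 = 91 − 1 + 1 = 91 bp.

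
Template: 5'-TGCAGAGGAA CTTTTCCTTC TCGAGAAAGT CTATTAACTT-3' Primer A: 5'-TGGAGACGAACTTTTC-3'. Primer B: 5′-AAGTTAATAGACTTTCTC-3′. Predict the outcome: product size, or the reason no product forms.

No product — primer A has no binding site in the template.

Primer A (TGGAGACGAACTTTTC) does not match the top strand, and its reverse complement GAAAAGTTCGTCTCCA does not match either.
With no annealing site for primer A, no amplification occurs.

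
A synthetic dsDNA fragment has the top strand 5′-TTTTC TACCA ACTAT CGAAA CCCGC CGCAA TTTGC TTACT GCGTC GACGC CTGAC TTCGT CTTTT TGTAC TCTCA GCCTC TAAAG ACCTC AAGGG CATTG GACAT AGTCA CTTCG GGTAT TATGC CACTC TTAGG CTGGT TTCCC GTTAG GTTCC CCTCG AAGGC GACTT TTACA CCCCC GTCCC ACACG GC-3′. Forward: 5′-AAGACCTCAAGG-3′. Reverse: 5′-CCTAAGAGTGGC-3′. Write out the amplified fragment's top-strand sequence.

Scanning the template, AAGACCTCAAGG occurs at positions 83–94; this primer anneals to the bottom strand there with its 3' end pointing downstream.
Taking the reverse complement of CCTAAGAGTGGC gives GCCACTCTTAGG, found at positions 124–135 on the template; the primer anneals here to the top strand with its 3' end pointing upstream.
The product is the template from position 83 through 135 (53 bp).

5'-AAGACCTCAAGGGCATTGGACATAGTCACTTCGGGTATTATGCCACTCTTAGG-3'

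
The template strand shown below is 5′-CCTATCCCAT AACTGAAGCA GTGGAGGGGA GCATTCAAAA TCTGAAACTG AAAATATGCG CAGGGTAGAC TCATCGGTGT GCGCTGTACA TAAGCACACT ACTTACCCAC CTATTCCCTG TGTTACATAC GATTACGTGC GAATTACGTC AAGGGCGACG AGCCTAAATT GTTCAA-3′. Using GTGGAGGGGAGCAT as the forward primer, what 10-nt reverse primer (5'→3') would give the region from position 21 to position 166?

The product's 3' end on the top strand is position 166.
The reverse primer anneals to the top strand over positions 157–166, i.e. to GACGAGCCTA.
Its sequence written 5'→3' is the reverse complement: TAGGCTCGTC.

5'-TAGGCTCGTC-3'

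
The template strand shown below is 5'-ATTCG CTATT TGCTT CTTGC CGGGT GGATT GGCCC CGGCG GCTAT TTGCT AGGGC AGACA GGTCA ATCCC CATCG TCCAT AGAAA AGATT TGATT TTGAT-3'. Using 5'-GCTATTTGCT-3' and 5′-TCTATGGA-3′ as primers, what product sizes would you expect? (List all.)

79 bp, 43 bp

The forward primer GCTATTTGCT matches the top strand at positions 5–14, 41–50.
The reverse primer's reverse complement is TCCATAGA, matching at positions 76–83.
Each forward site pairs with the reverse site to give a product ending at position 83: sizes 79, 43 bp.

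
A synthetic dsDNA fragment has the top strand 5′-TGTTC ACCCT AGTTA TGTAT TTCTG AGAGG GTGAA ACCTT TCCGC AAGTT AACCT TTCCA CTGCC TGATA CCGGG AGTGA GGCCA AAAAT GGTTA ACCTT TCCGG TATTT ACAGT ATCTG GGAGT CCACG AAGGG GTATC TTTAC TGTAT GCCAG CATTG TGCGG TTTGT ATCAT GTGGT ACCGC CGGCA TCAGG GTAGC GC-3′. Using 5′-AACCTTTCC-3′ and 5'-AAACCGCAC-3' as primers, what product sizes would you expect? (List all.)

134 bp, 118 bp, 74 bp

The forward primer AACCTTTCC matches the top strand at positions 35–43, 51–59, 95–103.
The reverse primer's reverse complement is GTGCGGTTT, matching at positions 160–168.
Each forward site pairs with the reverse site to give a product ending at position 168: sizes 134, 118, 74 bp.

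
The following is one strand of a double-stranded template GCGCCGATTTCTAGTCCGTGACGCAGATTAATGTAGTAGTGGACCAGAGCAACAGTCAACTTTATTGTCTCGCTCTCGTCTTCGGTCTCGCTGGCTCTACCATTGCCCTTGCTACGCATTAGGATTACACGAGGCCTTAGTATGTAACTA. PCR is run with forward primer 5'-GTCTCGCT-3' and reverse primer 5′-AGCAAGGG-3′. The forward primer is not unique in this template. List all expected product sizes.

47 bp, 29 bp

The forward primer GTCTCGCT matches the top strand at positions 67–74, 85–92.
The reverse primer's reverse complement is CCCTTGCT, matching at positions 106–113.
Each forward site pairs with the reverse site to give a product ending at position 113: sizes 47, 29 bp.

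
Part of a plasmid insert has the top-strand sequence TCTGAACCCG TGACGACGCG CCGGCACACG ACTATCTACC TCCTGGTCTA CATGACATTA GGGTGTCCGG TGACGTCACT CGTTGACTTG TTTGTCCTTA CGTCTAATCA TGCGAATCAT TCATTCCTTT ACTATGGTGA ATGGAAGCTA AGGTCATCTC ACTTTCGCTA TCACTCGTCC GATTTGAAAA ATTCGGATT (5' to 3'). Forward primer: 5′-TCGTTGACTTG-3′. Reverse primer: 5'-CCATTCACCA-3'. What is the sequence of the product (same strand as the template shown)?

5'-TCGTTGACTTGTTTGTCCTTACGTCTAATCATGCGAATCATTCATTCCTTTACTATGGTGAATGG-3'

The forward primer matches the template at positions 80–90.
Reverse complement of the reverse primer: TGGTGAATGG. This occurs on the top strand at positions 135–144.
The product is the template from position 80 through 144 (65 bp).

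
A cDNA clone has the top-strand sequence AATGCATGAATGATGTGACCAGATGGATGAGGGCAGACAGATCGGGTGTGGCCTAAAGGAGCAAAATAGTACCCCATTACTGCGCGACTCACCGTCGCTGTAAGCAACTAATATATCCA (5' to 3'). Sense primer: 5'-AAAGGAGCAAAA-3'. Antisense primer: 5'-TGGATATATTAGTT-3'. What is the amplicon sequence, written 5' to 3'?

The forward primer matches the template at positions 55–66.
Taking the reverse complement of TGGATATATTAGTT gives AACTAATATATCCA, found at positions 106–119 on the template; the primer anneals here to the top strand with its 3' end pointing upstream.
The product is the template from position 55 through 119 (65 bp).

5'-AAAGGAGCAAAATAGTACCCCATTACTGCGCGACTCACCGTCGCTGTAAGCAACTAATATATCCA-3'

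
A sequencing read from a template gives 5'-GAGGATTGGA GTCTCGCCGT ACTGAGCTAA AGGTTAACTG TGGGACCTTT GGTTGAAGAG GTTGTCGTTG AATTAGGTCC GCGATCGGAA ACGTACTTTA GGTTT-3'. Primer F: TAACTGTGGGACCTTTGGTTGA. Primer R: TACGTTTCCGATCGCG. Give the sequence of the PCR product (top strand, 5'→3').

Forward primer TAACTGTGGGACCTTTGGTTGA is found on the top strand at positions 35–56.
The reverse primer's reverse complement is CGCGATCGGAAACGTA, which matches the template at positions 80–95.
The product is the template from position 35 through 95 (61 bp).

5'-TAACTGTGGGACCTTTGGTTGAAGAGGTTGTCGTTGAATTAGGTCCGCGATCGGAAACGTA-3'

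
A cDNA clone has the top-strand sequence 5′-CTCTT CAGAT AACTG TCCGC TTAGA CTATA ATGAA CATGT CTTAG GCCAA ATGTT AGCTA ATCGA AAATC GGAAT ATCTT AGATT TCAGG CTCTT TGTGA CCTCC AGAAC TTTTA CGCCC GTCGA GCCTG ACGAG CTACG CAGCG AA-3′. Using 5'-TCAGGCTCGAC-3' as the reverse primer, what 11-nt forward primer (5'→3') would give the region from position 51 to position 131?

5'-ATGTTAGCTAA-3'

The reverse primer's reverse complement GTCGAGCCTGA matches the template at positions 121–131; the product starts at position 51.
The forward primer is identical to the top strand over positions 51–61: ATGTTAGCTAA.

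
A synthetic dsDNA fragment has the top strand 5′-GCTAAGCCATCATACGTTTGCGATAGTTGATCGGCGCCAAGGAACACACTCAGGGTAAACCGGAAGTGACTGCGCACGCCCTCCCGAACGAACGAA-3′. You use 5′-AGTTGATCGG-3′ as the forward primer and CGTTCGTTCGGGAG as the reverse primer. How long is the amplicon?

70 bp

Scanning the template, AGTTGATCGG occurs at positions 25–34; this primer anneals to the bottom strand there with its 3' end pointing downstream.
Reverse complement of the reverse primer: CTCCCGAACGAACG. This occurs on the top strand at positions 81–94.
Amplicon spans positions 25–94: 70 bp.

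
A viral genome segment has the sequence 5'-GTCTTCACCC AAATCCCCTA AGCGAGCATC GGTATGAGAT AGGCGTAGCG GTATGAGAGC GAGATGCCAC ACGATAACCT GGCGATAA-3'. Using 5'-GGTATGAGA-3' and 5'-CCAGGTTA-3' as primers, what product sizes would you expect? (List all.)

The forward primer GGTATGAGA matches the top strand at positions 31–39, 50–58.
The reverse primer's reverse complement is TAACCTGG, matching at positions 75–82.
Each forward site pairs with the reverse site to give a product ending at position 82: sizes 52, 33 bp.

52 bp, 33 bp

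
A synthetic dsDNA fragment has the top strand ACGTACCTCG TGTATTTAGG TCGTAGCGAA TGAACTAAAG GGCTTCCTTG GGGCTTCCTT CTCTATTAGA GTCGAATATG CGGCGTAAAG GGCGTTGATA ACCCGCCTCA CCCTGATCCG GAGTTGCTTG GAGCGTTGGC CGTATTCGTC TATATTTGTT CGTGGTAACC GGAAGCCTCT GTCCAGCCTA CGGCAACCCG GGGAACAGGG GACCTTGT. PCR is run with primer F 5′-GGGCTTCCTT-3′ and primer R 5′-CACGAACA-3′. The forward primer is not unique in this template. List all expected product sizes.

125 bp, 114 bp

The forward primer GGGCTTCCTT matches the top strand at positions 40–49, 51–60.
The reverse primer's reverse complement is TGTTCGTG, matching at positions 157–164.
Each forward site pairs with the reverse site to give a product ending at position 164: sizes 125, 114 bp.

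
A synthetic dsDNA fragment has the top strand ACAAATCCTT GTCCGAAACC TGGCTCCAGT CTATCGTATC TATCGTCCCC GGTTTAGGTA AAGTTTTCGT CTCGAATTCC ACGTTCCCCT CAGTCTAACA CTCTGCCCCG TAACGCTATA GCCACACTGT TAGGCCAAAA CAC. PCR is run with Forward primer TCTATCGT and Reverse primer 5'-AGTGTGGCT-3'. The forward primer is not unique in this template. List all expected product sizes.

99 bp, 90 bp

The forward primer TCTATCGT matches the top strand at positions 30–37, 39–46.
The reverse primer's reverse complement is AGCCACACT, matching at positions 120–128.
Each forward site pairs with the reverse site to give a product ending at position 128: sizes 99, 90 bp.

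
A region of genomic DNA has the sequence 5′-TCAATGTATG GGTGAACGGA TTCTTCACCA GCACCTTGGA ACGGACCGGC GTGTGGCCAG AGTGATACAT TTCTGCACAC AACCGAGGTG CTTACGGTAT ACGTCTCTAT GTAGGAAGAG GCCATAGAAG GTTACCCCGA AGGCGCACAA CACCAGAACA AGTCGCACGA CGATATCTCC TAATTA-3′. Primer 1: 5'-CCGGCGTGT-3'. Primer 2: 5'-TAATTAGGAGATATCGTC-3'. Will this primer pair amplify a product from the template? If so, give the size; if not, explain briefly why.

Primer 1 (CCGGCGTGT) matches the top strand at positions 46–54; it acts as a forward primer.
Primer 2's reverse complement is GACGATATCTCCTAATTA, matching the top strand at positions 169–186; it acts as a reverse primer.
The 3' ends face each other across positions 46–186, giving a 141 bp product.

Yes — a 141 bp product.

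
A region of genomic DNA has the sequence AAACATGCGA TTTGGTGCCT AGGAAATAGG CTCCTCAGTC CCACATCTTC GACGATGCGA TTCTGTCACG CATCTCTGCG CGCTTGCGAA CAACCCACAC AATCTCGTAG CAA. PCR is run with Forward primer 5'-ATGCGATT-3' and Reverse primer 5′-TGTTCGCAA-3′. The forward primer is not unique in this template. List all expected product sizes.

88 bp, 38 bp

The forward primer ATGCGATT matches the top strand at positions 5–12, 55–62.
The reverse primer's reverse complement is TTGCGAACA, matching at positions 84–92.
Each forward site pairs with the reverse site to give a product ending at position 92: sizes 88, 38 bp.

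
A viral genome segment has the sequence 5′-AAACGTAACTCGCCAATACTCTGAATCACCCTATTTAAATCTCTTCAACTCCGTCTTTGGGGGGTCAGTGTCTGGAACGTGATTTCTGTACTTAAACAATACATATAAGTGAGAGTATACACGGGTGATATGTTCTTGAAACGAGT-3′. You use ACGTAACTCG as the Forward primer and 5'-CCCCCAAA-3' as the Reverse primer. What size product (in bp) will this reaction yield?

61 bp

Forward primer ACGTAACTCG is found on the top strand at positions 3–12.
The reverse primer's reverse complement is TTTGGGGG, which matches the template at positions 56–63.
Product length = (reverse-primer end) − (forward-primer start) + 1 = 63 − 3 + 1 = 61 bp.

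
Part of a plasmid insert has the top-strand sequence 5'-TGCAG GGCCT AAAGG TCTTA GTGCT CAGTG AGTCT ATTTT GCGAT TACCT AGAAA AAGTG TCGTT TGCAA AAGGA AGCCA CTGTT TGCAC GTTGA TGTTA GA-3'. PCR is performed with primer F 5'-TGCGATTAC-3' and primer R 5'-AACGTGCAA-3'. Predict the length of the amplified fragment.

Scanning the template, TGCGATTAC occurs at positions 40–48; this primer anneals to the bottom strand there with its 3' end pointing downstream.
The reverse primer's reverse complement is TTGCACGTT, which matches the template at positions 85–93.
The product runs from position 40 to position 93, so its length is 93 − 40 + 1 = 54 bp.

54 bp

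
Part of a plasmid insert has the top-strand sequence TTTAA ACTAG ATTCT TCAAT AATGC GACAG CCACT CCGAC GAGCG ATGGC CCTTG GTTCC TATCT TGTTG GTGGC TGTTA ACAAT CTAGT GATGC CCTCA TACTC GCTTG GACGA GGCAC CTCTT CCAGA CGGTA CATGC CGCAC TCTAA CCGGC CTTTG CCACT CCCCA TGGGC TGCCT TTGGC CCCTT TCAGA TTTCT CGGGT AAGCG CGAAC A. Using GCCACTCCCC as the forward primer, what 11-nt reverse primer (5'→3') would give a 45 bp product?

The forward primer binds at positions 160–169, so a 45 bp product ends at position 160 + 45 − 1 = 204.
The reverse primer anneals to the top strand over positions 194–204, i.e. to GATTTCTCGGG.
Its sequence written 5'→3' is the reverse complement: CCCGAGAAATC.

5'-CCCGAGAAATC-3'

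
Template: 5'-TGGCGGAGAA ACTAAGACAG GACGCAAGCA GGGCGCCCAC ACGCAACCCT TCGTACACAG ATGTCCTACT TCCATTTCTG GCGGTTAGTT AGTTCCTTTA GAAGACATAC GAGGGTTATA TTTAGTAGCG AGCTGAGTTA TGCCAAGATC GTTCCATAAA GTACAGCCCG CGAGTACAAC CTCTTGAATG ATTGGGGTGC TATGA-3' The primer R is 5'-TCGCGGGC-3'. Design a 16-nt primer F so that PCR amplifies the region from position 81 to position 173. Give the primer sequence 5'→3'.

5'-GCGGTTAGTTAGTTCC-3'

The reverse primer's reverse complement GCCCGCGA matches the template at positions 166–173; the product starts at position 81.
The forward primer is identical to the top strand over positions 81–96: GCGGTTAGTTAGTTCC.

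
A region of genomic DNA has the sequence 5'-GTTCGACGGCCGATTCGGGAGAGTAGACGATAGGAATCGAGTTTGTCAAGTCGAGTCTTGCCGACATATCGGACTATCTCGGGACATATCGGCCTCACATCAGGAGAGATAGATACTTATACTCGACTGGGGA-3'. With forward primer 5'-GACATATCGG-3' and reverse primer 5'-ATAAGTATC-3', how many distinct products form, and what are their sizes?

Two products: 58 bp, 38 bp

The forward primer GACATATCGG matches the top strand at positions 63–72, 83–92.
The reverse primer's reverse complement is GATACTTAT, matching at positions 112–120.
Each forward site pairs with the reverse site to give a product ending at position 120: sizes 58, 38 bp.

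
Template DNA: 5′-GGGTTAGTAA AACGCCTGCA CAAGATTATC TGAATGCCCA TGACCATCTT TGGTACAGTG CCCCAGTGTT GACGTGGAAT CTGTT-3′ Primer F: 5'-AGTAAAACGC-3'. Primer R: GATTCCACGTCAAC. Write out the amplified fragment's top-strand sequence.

5'-AGTAAAACGCCTGCACAAGATTATCTGAATGCCCATGACCATCTTTGGTACAGTGCCCCAGTGTTGACGTGGAATC-3'

The forward primer matches the template at positions 6–15.
Taking the reverse complement of GATTCCACGTCAAC gives GTTGACGTGGAATC, found at positions 68–81 on the template; the primer anneals here to the top strand with its 3' end pointing upstream.
The product is the template from position 6 through 81 (76 bp).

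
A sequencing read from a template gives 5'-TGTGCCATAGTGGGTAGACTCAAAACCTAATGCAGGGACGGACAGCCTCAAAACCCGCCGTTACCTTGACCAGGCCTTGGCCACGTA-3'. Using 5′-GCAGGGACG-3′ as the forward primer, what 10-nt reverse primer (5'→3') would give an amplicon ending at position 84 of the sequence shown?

The forward primer binds at positions 32–40; the product's 3' end on the top strand is position 84.
The reverse primer anneals to the top strand over positions 75–84, i.e. to CCTTGGCCAC.
Its sequence written 5'→3' is the reverse complement: GTGGCCAAGG.

5'-GTGGCCAAGG-3'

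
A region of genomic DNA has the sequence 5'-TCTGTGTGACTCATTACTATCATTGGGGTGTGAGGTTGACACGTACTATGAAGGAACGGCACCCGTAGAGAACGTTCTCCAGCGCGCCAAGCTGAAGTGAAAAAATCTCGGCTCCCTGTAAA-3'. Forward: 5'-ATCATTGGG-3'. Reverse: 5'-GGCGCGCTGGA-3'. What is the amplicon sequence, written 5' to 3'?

Scanning the template, ATCATTGGG occurs at positions 19–27; this primer anneals to the bottom strand there with its 3' end pointing downstream.
Taking the reverse complement of GGCGCGCTGGA gives TCCAGCGCGCC, found at positions 78–88 on the template; the primer anneals here to the top strand with its 3' end pointing upstream.
The product is the template from position 19 through 88 (70 bp).

5'-ATCATTGGGGTGTGAGGTTGACACGTACTATGAAGGAACGGCACCCGTAGAGAACGTTCTCCAGCGCGCC-3'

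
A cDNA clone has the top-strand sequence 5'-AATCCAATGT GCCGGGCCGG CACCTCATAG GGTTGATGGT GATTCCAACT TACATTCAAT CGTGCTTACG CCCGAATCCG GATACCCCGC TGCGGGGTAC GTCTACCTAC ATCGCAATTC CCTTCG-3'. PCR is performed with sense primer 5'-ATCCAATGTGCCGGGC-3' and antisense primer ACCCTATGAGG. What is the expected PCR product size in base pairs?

32 bp

Scanning the template, ATCCAATGTGCCGGGC occurs at positions 2–17; this primer anneals to the bottom strand there with its 3' end pointing downstream.
Taking the reverse complement of ACCCTATGAGG gives CCTCATAGGGT, found at positions 23–33 on the template; the primer anneals here to the top strand with its 3' end pointing upstream.
The product runs from position 2 to position 33, so its length is 33 − 2 + 1 = 32 bp.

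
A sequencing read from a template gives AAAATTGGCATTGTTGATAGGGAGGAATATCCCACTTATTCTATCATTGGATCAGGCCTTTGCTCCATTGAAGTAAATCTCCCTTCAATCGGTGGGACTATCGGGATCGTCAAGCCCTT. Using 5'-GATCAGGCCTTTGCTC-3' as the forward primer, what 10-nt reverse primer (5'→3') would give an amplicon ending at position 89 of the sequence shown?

The forward primer binds at positions 50–65; the product's 3' end on the top strand is position 89.
The reverse primer anneals to the top strand over positions 80–89, i.e. to TCCCTTCAAT.
Its sequence written 5'→3' is the reverse complement: ATTGAAGGGA.

5'-ATTGAAGGGA-3'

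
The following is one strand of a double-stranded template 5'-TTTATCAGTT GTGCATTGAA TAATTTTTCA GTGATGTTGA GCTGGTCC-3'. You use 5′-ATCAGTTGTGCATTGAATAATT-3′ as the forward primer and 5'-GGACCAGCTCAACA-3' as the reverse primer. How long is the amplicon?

45 bp

Forward primer ATCAGTTGTGCATTGAATAATT is found on the top strand at positions 4–25.
Reverse complement of the reverse primer: TGTTGAGCTGGTCC. This occurs on the top strand at positions 35–48.
The product runs from position 4 to position 48, so its length is 48 − 4 + 1 = 45 bp.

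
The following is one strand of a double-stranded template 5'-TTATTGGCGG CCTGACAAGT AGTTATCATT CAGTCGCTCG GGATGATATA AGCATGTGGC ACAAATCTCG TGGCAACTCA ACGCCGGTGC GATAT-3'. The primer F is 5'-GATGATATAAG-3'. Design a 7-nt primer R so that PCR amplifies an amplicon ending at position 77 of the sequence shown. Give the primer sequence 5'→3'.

5'-GTTGCCA-3'

The forward primer binds at positions 42–52; the product's 3' end on the top strand is position 77.
The reverse primer anneals to the top strand over positions 71–77, i.e. to TGGCAAC.
Its sequence written 5'→3' is the reverse complement: GTTGCCA.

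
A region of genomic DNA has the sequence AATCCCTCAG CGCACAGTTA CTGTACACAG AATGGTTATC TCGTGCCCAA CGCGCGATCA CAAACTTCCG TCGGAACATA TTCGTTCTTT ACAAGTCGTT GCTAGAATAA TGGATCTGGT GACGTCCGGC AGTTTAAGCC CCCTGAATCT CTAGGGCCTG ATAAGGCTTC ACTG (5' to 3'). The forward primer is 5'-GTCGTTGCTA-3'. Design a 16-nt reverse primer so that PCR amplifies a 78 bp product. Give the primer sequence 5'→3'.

The forward primer binds at positions 95–104, so a 78 bp product ends at position 95 + 78 − 1 = 172.
The reverse primer anneals to the top strand over positions 157–172, i.e. to CCTGATAAGGCTTCAC.
Its sequence written 5'→3' is the reverse complement: GTGAAGCCTTATCAGG.

5'-GTGAAGCCTTATCAGG-3'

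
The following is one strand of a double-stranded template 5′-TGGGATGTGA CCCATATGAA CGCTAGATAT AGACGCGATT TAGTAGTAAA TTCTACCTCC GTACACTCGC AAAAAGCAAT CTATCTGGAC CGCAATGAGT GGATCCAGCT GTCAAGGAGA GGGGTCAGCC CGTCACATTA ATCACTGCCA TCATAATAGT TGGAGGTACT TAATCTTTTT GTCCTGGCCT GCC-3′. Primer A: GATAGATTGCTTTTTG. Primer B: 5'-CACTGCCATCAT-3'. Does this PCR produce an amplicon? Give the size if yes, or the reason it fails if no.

Primer A (GATAGATTGCTTTTTG) has reverse complement CAAAAAGCAATCTATC, which matches the top strand at positions 70–85; primer A anneals to the top strand there with its 3' end pointing upstream toward position 70.
Primer B (CACTGCCATCAT) matches the top strand directly at positions 143–154; it anneals to the bottom strand with its 3' end pointing downstream toward position 154.
The 3' ends diverge (primer A extends toward position 1, primer B toward position 193), so the primers never converge on a shared product.

No product — the primers' 3' ends point away from each other.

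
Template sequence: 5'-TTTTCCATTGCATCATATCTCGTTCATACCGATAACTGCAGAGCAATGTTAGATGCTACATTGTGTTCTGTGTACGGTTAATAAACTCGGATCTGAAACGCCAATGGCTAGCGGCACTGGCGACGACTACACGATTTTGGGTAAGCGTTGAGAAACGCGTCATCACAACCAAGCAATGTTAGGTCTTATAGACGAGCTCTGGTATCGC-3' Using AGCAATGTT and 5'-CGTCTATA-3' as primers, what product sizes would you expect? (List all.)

The forward primer AGCAATGTT matches the top strand at positions 42–50, 172–180.
The reverse primer's reverse complement is TATAGACG, matching at positions 187–194.
Each forward site pairs with the reverse site to give a product ending at position 194: sizes 153, 23 bp.

153 bp, 23 bp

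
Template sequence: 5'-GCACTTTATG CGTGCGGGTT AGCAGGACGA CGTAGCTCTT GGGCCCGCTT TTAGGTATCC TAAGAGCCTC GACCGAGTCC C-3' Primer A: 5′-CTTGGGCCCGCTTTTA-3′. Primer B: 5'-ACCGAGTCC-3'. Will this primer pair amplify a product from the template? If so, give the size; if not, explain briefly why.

No product — both primers anneal to the same strand and extend in the same direction.

Primer A (CTTGGGCCCGCTTTTA) matches the top strand at positions 38–53 (3' end points downstream).
Primer B (ACCGAGTCC) also matches the top strand directly, at positions 72–80 — its reverse complement GGACTCGGT is not present.
Both primers anneal to the bottom strand with 3' ends pointing the same way, so neither can prime synthesis back toward the other.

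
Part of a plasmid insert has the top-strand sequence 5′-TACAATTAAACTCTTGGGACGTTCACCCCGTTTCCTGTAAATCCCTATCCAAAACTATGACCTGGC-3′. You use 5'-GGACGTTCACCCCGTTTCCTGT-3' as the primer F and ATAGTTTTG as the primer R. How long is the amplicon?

Scanning the template, GGACGTTCACCCCGTTTCCTGT occurs at positions 17–38; this primer anneals to the bottom strand there with its 3' end pointing downstream.
The reverse primer's reverse complement is CAAAACTAT, which matches the template at positions 50–58.
Product length = (reverse-primer end) − (forward-primer start) + 1 = 58 − 17 + 1 = 42 bp.

42 bp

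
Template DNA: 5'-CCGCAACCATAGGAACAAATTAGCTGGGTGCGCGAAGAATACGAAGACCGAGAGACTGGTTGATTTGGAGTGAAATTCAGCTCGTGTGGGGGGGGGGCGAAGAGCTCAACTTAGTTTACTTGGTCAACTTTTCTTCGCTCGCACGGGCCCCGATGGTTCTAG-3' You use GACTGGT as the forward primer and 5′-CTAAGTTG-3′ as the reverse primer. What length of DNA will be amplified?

61 bp

The forward primer matches the template at positions 54–60.
The reverse primer's reverse complement is CAACTTAG, which matches the template at positions 107–114.
Product length = (reverse-primer end) − (forward-primer start) + 1 = 114 − 54 + 1 = 61 bp.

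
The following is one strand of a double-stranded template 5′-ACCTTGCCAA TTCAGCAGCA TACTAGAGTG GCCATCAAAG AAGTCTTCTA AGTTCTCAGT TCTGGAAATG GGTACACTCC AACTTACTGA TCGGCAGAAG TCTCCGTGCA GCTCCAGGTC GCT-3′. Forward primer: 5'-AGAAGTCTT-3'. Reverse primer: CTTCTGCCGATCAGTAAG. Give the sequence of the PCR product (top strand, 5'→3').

Scanning the template, AGAAGTCTT occurs at positions 39–47; this primer anneals to the bottom strand there with its 3' end pointing downstream.
The reverse primer's reverse complement is CTTACTGATCGGCAGAAG, which matches the template at positions 83–100.
The product is the template from position 39 through 100 (62 bp).

5'-AGAAGTCTTCTAAGTTCTCAGTTCTGGAAATGGGTACACTCCAACTTACTGATCGGCAGAAG-3'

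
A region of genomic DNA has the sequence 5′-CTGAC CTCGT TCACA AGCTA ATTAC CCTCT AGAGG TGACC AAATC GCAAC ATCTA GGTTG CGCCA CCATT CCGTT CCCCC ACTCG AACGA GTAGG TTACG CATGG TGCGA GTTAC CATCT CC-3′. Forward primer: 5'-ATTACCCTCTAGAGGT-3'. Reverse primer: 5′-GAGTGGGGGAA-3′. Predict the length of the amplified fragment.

Forward primer ATTACCCTCTAGAGGT is found on the top strand at positions 21–36.
The reverse primer's reverse complement is TTCCCCCACTC, which matches the template at positions 74–84.
Product length = (reverse-primer end) − (forward-primer start) + 1 = 84 − 21 + 1 = 64 bp.

64 bp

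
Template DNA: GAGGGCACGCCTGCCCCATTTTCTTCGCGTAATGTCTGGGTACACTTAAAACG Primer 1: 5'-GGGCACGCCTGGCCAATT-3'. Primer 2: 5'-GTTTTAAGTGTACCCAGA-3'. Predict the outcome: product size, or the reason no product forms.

No product — primer 1 has no binding site in the template.

Primer 1 (GGGCACGCCTGGCCAATT) does not match the top strand, and its reverse complement AATTGGCCAGGCGTGCCC does not match either.
With no annealing site for primer 1, no amplification occurs.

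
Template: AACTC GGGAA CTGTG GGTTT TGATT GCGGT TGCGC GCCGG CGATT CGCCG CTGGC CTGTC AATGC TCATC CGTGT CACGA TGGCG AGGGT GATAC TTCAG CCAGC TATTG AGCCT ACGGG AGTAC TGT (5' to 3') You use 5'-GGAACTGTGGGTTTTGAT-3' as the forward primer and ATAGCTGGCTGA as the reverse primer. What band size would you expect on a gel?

Scanning the template, GGAACTGTGGGTTTTGAT occurs at positions 7–24; this primer anneals to the bottom strand there with its 3' end pointing downstream.
Taking the reverse complement of ATAGCTGGCTGA gives TCAGCCAGCTAT, found at positions 97–108 on the template; the primer anneals here to the top strand with its 3' end pointing upstream.
Amplicon spans positions 7–108: 102 bp.

102 bp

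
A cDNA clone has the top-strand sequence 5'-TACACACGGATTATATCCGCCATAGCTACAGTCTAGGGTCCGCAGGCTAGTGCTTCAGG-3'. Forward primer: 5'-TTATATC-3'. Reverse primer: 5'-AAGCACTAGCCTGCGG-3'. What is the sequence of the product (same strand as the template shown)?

5'-TTATATCCGCCATAGCTACAGTCTAGGGTCCGCAGGCTAGTGCTT-3'

Scanning the template, TTATATC occurs at positions 11–17; this primer anneals to the bottom strand there with its 3' end pointing downstream.
The reverse primer's reverse complement is CCGCAGGCTAGTGCTT, which matches the template at positions 40–55.
The product is the template from position 11 through 55 (45 bp).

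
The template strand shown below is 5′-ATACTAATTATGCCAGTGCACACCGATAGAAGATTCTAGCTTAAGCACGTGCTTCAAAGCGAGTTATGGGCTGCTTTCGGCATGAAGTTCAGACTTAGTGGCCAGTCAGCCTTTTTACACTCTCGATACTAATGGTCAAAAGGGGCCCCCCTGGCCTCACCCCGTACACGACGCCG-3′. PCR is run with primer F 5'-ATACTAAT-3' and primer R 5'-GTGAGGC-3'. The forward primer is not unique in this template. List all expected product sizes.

160 bp, 35 bp

The forward primer ATACTAAT matches the top strand at positions 1–8, 126–133.
The reverse primer's reverse complement is GCCTCAC, matching at positions 154–160.
Each forward site pairs with the reverse site to give a product ending at position 160: sizes 160, 35 bp.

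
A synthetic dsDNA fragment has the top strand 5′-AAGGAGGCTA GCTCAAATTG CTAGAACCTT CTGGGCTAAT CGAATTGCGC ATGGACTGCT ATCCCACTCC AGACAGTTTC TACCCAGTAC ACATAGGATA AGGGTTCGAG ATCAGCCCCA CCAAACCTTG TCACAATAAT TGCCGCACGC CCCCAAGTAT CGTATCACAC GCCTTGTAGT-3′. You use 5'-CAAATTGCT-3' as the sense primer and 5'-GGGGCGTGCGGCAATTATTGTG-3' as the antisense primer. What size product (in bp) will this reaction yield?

The forward primer matches the template at positions 14–22.
The reverse primer's reverse complement is CACAATAATTGCCGCACGCCCC, which matches the template at positions 132–153.
Amplicon spans positions 14–153: 140 bp.

140 bp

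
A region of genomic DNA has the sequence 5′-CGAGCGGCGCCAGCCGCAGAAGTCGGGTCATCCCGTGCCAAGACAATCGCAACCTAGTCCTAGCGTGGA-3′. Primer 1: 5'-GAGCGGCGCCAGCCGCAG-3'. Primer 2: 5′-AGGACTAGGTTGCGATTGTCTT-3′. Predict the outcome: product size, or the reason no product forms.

Yes — a 60 bp product.

Primer 1 (GAGCGGCGCCAGCCGCAG) matches the top strand at positions 2–19; it acts as a forward primer.
Primer 2's reverse complement is AAGACAATCGCAACCTAGTCCT, matching the top strand at positions 40–61; it acts as a reverse primer.
The 3' ends face each other across positions 2–61, giving a 60 bp product.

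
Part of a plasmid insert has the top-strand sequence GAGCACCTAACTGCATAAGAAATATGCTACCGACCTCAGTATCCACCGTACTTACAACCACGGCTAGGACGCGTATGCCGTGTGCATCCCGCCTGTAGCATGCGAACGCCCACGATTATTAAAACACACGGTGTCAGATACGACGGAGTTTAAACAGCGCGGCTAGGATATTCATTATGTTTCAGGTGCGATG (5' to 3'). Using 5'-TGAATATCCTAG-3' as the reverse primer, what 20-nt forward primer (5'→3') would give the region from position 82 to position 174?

5'-GTGCATCCCGCCTGTAGCAT-3'

The reverse primer's reverse complement CTAGGATATTCA matches the template at positions 163–174; the product starts at position 82.
The forward primer is identical to the top strand over positions 82–101: GTGCATCCCGCCTGTAGCAT.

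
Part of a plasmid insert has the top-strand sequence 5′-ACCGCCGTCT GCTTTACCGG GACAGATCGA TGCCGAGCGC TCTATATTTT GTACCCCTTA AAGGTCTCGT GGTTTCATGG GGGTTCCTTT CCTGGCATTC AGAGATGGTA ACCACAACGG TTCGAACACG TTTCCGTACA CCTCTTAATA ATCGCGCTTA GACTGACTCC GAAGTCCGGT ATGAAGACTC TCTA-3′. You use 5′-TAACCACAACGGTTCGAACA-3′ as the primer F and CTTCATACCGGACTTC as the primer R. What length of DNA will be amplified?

78 bp

The forward primer matches the template at positions 109–128.
The reverse primer's reverse complement is GAAGTCCGGTATGAAG, which matches the template at positions 171–186.
Amplicon spans positions 109–186: 78 bp.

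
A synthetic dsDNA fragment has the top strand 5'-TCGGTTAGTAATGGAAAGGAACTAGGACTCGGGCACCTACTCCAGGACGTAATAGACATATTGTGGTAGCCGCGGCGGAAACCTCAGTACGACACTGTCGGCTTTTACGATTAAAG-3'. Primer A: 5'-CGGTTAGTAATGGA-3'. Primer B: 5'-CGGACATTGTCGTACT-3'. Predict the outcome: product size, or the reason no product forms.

No product — primer B has no binding site in the template.

Primer B (CGGACATTGTCGTACT) does not match the top strand, and its reverse complement AGTACGACAATGTCCG does not match either.
With no annealing site for primer B, no amplification occurs.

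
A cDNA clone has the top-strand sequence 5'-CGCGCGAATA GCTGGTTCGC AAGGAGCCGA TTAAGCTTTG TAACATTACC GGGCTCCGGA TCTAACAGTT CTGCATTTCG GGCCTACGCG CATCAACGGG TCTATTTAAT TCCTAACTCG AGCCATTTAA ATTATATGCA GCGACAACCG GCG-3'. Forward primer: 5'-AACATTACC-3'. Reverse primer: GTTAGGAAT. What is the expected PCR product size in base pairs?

The forward primer matches the template at positions 42–50.
Taking the reverse complement of GTTAGGAAT gives ATTCCTAAC, found at positions 109–117 on the template; the primer anneals here to the top strand with its 3' end pointing upstream.
Product length = (reverse-primer end) − (forward-primer start) + 1 = 117 − 42 + 1 = 76 bp.

76 bp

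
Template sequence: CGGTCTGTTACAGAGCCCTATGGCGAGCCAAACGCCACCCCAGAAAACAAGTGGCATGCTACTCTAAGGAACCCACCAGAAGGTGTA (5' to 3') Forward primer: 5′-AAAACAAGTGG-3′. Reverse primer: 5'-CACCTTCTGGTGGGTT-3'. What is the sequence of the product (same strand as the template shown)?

5'-AAAACAAGTGGCATGCTACTCTAAGGAACCCACCAGAAGGTG-3'

Scanning the template, AAAACAAGTGG occurs at positions 44–54; this primer anneals to the bottom strand there with its 3' end pointing downstream.
The reverse primer's reverse complement is AACCCACCAGAAGGTG, which matches the template at positions 70–85.
The product is the template from position 44 through 85 (42 bp).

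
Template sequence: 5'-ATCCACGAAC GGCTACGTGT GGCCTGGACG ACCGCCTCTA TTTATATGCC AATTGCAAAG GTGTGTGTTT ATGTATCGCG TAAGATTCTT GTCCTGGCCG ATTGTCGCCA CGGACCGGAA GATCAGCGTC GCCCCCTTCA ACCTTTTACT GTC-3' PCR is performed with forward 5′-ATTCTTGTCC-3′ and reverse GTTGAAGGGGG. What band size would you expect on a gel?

The forward primer matches the template at positions 85–94.
The reverse primer's reverse complement is CCCCCTTCAAC, which matches the template at positions 132–142.
The product runs from position 85 to position 142, so its length is 142 − 85 + 1 = 58 bp.

58 bp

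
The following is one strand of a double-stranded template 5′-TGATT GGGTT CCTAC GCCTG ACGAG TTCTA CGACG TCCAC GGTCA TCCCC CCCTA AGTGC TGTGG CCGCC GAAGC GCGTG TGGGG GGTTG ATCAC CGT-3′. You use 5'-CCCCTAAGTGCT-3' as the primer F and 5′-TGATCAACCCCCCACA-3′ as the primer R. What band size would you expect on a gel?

Scanning the template, CCCCTAAGTGCT occurs at positions 50–61; this primer anneals to the bottom strand there with its 3' end pointing downstream.
The reverse primer's reverse complement is TGTGGGGGGTTGATCA, which matches the template at positions 79–94.
Amplicon spans positions 50–94: 45 bp.

45 bp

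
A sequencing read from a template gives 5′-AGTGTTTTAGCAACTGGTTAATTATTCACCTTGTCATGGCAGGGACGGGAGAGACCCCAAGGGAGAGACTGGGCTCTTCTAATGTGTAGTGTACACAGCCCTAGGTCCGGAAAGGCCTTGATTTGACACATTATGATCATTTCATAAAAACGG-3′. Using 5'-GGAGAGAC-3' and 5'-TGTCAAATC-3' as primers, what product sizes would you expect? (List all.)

81 bp, 67 bp

The forward primer GGAGAGAC matches the top strand at positions 48–55, 62–69.
The reverse primer's reverse complement is GATTTGACA, matching at positions 120–128.
Each forward site pairs with the reverse site to give a product ending at position 128: sizes 81, 67 bp.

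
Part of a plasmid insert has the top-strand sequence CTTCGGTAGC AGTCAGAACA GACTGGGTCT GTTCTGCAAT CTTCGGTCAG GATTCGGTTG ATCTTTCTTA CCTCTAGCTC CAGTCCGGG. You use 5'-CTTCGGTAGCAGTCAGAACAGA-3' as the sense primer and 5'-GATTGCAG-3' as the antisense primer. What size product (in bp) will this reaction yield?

41 bp

The forward primer matches the template at positions 1–22.
The reverse primer's reverse complement is CTGCAATC, which matches the template at positions 34–41.
Product length = (reverse-primer end) − (forward-primer start) + 1 = 41 − 1 + 1 = 41 bp.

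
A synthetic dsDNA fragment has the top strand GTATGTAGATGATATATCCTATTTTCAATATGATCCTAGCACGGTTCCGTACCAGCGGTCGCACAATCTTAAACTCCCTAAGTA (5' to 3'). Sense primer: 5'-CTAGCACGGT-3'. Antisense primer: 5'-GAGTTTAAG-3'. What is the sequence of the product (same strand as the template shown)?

Scanning the template, CTAGCACGGT occurs at positions 36–45; this primer anneals to the bottom strand there with its 3' end pointing downstream.
Reverse complement of the reverse primer: CTTAAACTC. This occurs on the top strand at positions 68–76.
The product is the template from position 36 through 76 (41 bp).

5'-CTAGCACGGTTCCGTACCAGCGGTCGCACAATCTTAAACTC-3'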